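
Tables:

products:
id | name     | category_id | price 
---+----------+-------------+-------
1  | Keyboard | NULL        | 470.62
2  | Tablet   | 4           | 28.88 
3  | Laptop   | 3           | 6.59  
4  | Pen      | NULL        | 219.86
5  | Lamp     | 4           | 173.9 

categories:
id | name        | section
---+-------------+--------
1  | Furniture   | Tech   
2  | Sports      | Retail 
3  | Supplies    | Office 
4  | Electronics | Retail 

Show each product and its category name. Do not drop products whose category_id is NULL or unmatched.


LEFT JOIN keeps every row from products (the left table); where category_id has no match in categories, the category columns become NULL. Walk through each product:
  - product 1 (Keyboard): category_id=NULL, no match -> kept with NULL
  - product 2 (Tablet): category_id=4 -> matches Electronics
  - product 3 (Laptop): category_id=3 -> matches Supplies
  - product 4 (Pen): category_id=NULL, no match -> kept with NULL
  - product 5 (Lamp): category_id=4 -> matches Electronics
All 5 rows appear; 2 have NULL category.

SQL:
SELECT a.name, b.name AS category
FROM products a
LEFT JOIN categories b ON a.category_id = b.id

Result:
name     | category   
---------+------------
Keyboard | NULL       
Tablet   | Electronics
Laptop   | Supplies   
Pen      | NULL       
Lamp     | Electronics


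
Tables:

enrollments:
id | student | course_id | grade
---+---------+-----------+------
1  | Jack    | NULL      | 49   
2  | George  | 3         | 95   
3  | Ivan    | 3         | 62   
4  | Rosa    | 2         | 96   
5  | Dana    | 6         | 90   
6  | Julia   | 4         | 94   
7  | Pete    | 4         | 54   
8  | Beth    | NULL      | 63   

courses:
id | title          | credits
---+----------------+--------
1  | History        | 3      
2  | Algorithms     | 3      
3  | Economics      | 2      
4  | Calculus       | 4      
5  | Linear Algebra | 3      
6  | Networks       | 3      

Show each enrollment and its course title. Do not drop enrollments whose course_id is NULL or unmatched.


LEFT JOIN keeps every row from enrollments (the left table); where course_id has no match in courses, the course columns become NULL. Walk through each enrollment:
  - enrollment 1 (Jack): course_id=NULL, no match -> kept with NULL
  - enrollment 2 (George): course_id=3 -> matches Economics
  - enrollment 3 (Ivan): course_id=3 -> matches Economics
  - enrollment 4 (Rosa): course_id=2 -> matches Algorithms
  - enrollment 5 (Dana): course_id=6 -> matches Networks
  - enrollment 6 (Julia): course_id=4 -> matches Calculus
  - enrollment 7 (Pete): course_id=4 -> matches Calculus
  - enrollment 8 (Beth): course_id=NULL, no match -> kept with NULL
All 8 rows appear; 2 have NULL course.

SQL:
SELECT a.student, b.title AS course
FROM enrollments a
LEFT JOIN courses b ON a.course_id = b.id

Result:
student | course    
--------+-----------
Jack    | NULL      
George  | Economics 
Ivan    | Economics 
Rosa    | Algorithms
Dana    | Networks  
Julia   | Calculus  
Pete    | Calculus  
Beth    | NULL      


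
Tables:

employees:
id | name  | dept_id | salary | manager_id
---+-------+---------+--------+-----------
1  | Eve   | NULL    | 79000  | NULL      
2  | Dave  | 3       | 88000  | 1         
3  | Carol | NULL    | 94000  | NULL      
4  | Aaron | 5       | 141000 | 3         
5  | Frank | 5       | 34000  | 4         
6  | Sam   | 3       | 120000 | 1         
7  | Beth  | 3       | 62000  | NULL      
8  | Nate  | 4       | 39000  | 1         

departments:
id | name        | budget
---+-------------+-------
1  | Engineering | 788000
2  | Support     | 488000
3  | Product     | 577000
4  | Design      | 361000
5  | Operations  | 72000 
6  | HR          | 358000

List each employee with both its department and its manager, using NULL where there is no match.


Two LEFT JOINs from the same base table employees: one to departments via dept_id, one to employees itself via manager_id. Both are LEFT so every employee is preserved.
Match against departments:
  - employee 1 (Eve): dept_id=NULL, no match -> kept with NULL
  - employee 2 (Dave): dept_id=3 -> matches Product
  - employee 3 (Carol): dept_id=NULL, no match -> kept with NULL
  - employee 4 (Aaron): dept_id=5 -> matches Operations
  - employee 5 (Frank): dept_id=5 -> matches Operations
  - employee 6 (Sam): dept_id=3 -> matches Product
  - employee 7 (Beth): dept_id=3 -> matches Product
  - employee 8 (Nate): dept_id=4 -> matches Design
Match against employees (self):
  - employee 1 (Eve): manager_id=NULL -> NULL
  - employee 2 (Dave): manager_id=1 -> Eve
  - employee 3 (Carol): manager_id=NULL -> NULL
  - employee 4 (Aaron): manager_id=3 -> Carol
  - employee 5 (Frank): manager_id=4 -> Aaron
  - employee 6 (Sam): manager_id=1 -> Eve
  - employee 7 (Beth): manager_id=NULL -> NULL
  - employee 8 (Nate): manager_id=1 -> Eve

SQL:
SELECT a.name, b.name AS department, c.name AS manager
FROM employees a
LEFT JOIN departments b ON a.dept_id = b.id
LEFT JOIN employees c ON a.manager_id = c.id

Result:
name  | department | manager
------+------------+--------
Eve   | NULL       | NULL   
Dave  | Product    | Eve    
Carol | NULL       | NULL   
Aaron | Operations | Carol  
Frank | Operations | Aaron  
Sam   | Product    | Eve    
Beth  | Product    | NULL   
Nate  | Design     | Eve    


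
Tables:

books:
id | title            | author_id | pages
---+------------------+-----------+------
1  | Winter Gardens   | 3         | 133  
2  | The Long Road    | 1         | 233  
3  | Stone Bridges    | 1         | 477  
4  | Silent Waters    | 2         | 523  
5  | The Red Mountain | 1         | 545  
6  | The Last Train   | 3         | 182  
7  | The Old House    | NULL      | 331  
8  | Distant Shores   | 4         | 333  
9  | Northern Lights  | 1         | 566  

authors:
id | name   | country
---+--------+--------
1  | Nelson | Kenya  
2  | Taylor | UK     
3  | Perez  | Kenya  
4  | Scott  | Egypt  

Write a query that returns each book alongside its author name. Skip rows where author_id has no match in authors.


INNER JOIN keeps only books rows whose author_id matches an id in authors. Walk through each book:
  - book 1 (Winter Gardens): author_id=3 -> matches Perez
  - book 2 (The Long Road): author_id=1 -> matches Nelson
  - book 3 (Stone Bridges): author_id=1 -> matches Nelson
  - book 4 (Silent Waters): author_id=2 -> matches Taylor
  - book 5 (The Red Mountain): author_id=1 -> matches Nelson
  - book 6 (The Last Train): author_id=3 -> matches Perez
  - book 7 (The Old House): author_id=NULL, no match -> dropped
  - book 8 (Distant Shores): author_id=4 -> matches Scott
  - book 9 (Northern Lights): author_id=1 -> matches Nelson
So 1 of 9 rows is dropped.

SQL:
SELECT a.title, b.name AS author
FROM books a
INNER JOIN authors b ON a.author_id = b.id

Result:
title            | author
-----------------+-------
Winter Gardens   | Perez 
The Long Road    | Nelson
Stone Bridges    | Nelson
Silent Waters    | Taylor
The Red Mountain | Nelson
The Last Train   | Perez 
Distant Shores   | Scott 
Northern Lights  | Nelson


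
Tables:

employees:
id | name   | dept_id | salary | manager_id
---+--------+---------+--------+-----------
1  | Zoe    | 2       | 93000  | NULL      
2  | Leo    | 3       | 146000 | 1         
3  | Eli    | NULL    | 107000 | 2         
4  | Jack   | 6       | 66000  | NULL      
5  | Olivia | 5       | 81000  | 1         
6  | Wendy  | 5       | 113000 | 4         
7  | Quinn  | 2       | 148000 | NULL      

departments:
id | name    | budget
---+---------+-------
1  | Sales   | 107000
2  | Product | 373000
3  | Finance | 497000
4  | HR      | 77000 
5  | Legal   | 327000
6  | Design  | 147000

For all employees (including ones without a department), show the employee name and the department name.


LEFT JOIN keeps every row from employees (the left table); where dept_id has no match in departments, the department columns become NULL. Walk through each employee:
  - employee 1 (Zoe): dept_id=2 -> matches Product
  - employee 2 (Leo): dept_id=3 -> matches Finance
  - employee 3 (Eli): dept_id=NULL, no match -> kept with NULL
  - employee 4 (Jack): dept_id=6 -> matches Design
  - employee 5 (Olivia): dept_id=5 -> matches Legal
  - employee 6 (Wendy): dept_id=5 -> matches Legal
  - employee 7 (Quinn): dept_id=2 -> matches Product
All 7 rows appear; 1 has NULL department.

SQL:
SELECT a.name, b.name AS department
FROM employees a
LEFT JOIN departments b ON a.dept_id = b.id

Result:
name   | department
-------+-----------
Zoe    | Product   
Leo    | Finance   
Eli    | NULL      
Jack   | Design    
Olivia | Legal     
Wendy  | Legal     
Quinn  | Product   


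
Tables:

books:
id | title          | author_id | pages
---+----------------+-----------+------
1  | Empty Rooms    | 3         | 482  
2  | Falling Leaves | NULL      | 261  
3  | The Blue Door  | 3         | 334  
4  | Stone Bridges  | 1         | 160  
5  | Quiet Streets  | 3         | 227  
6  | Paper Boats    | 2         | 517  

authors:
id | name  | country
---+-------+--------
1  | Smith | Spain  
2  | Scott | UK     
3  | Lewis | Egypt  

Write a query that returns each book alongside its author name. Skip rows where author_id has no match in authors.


INNER JOIN keeps only books rows whose author_id matches an id in authors. Walk through each book:
  - book 1 (Empty Rooms): author_id=3 -> matches Lewis
  - book 2 (Falling Leaves): author_id=NULL, no match -> dropped
  - book 3 (The Blue Door): author_id=3 -> matches Lewis
  - book 4 (Stone Bridges): author_id=1 -> matches Smith
  - book 5 (Quiet Streets): author_id=3 -> matches Lewis
  - book 6 (Paper Boats): author_id=2 -> matches Scott
So 1 of 6 rows is dropped.

SQL:
SELECT a.title, b.name AS author
FROM books a
INNER JOIN authors b ON a.author_id = b.id

Result:
title         | author
--------------+-------
Empty Rooms   | Lewis 
The Blue Door | Lewis 
Stone Bridges | Smith 
Quiet Streets | Lewis 
Paper Boats   | Scott 


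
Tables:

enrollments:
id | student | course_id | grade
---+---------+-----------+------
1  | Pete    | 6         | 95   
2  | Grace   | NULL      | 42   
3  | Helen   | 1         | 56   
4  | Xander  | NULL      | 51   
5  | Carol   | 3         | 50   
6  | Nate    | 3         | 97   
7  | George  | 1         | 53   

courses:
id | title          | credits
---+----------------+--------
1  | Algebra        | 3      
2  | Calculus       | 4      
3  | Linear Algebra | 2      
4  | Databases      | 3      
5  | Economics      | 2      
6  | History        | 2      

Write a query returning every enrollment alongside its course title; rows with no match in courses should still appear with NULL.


LEFT JOIN keeps every row from enrollments (the left table); where course_id has no match in courses, the course columns become NULL. Walk through each enrollment:
  - enrollment 1 (Pete): course_id=6 -> matches History
  - enrollment 2 (Grace): course_id=NULL, no match -> kept with NULL
  - enrollment 3 (Helen): course_id=1 -> matches Algebra
  - enrollment 4 (Xander): course_id=NULL, no match -> kept with NULL
  - enrollment 5 (Carol): course_id=3 -> matches Linear Algebra
  - enrollment 6 (Nate): course_id=3 -> matches Linear Algebra
  - enrollment 7 (George): course_id=1 -> matches Algebra
All 7 rows appear; 2 have NULL course.

SQL:
SELECT a.student, b.title AS course
FROM enrollments a
LEFT JOIN courses b ON a.course_id = b.id

Result:
student | course        
--------+---------------
Pete    | History       
Grace   | NULL          
Helen   | Algebra       
Xander  | NULL          
Carol   | Linear Algebra
Nate    | Linear Algebra
George  | Algebra       


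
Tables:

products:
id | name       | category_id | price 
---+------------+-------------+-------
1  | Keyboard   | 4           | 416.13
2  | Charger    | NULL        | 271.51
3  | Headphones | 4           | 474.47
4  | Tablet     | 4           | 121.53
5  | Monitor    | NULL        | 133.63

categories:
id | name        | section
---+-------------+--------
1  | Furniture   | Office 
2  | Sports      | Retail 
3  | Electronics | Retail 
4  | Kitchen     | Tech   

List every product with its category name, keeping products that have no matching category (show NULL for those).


LEFT JOIN keeps every row from products (the left table); where category_id has no match in categories, the category columns become NULL. Walk through each product:
  - product 1 (Keyboard): category_id=4 -> matches Kitchen
  - product 2 (Charger): category_id=NULL, no match -> kept with NULL
  - product 3 (Headphones): category_id=4 -> matches Kitchen
  - product 4 (Tablet): category_id=4 -> matches Kitchen
  - product 5 (Monitor): category_id=NULL, no match -> kept with NULL
All 5 rows appear; 2 have NULL category.

SQL:
SELECT a.name, b.name AS category
FROM products a
LEFT JOIN categories b ON a.category_id = b.id

Result:
name       | category
-----------+---------
Keyboard   | Kitchen 
Charger    | NULL    
Headphones | Kitchen 
Tablet     | Kitchen 
Monitor    | NULL    


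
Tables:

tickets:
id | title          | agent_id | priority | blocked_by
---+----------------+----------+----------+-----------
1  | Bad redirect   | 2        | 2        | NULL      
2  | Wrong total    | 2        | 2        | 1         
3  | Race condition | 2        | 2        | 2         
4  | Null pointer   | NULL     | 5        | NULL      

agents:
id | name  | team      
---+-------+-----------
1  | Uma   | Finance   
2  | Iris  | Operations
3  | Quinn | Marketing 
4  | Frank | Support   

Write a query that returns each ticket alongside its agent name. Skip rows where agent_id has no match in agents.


INNER JOIN keeps only tickets rows whose agent_id matches an id in agents. Walk through each ticket:
  - ticket 1 (Bad redirect): agent_id=2 -> matches Iris
  - ticket 2 (Wrong total): agent_id=2 -> matches Iris
  - ticket 3 (Race condition): agent_id=2 -> matches Iris
  - ticket 4 (Null pointer): agent_id=NULL, no match -> dropped
So 1 of 4 rows is dropped.

SQL:
SELECT a.title, b.name AS agent
FROM tickets a
INNER JOIN agents b ON a.agent_id = b.id

Result:
title          | agent
---------------+------
Bad redirect   | Iris 
Wrong total    | Iris 
Race condition | Iris 


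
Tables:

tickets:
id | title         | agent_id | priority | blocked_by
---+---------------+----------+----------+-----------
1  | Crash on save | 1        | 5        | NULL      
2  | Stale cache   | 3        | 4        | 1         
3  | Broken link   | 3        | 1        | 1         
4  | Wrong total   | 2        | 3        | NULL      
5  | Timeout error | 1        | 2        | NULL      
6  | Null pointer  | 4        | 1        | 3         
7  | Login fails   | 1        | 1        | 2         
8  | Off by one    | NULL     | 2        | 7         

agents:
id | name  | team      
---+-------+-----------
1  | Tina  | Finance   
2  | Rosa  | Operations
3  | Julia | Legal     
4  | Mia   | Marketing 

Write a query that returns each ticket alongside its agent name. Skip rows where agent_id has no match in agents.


INNER JOIN keeps only tickets rows whose agent_id matches an id in agents. Walk through each ticket:
  - ticket 1 (Crash on save): agent_id=1 -> matches Tina
  - ticket 2 (Stale cache): agent_id=3 -> matches Julia
  - ticket 3 (Broken link): agent_id=3 -> matches Julia
  - ticket 4 (Wrong total): agent_id=2 -> matches Rosa
  - ticket 5 (Timeout error): agent_id=1 -> matches Tina
  - ticket 6 (Null pointer): agent_id=4 -> matches Mia
  - ticket 7 (Login fails): agent_id=1 -> matches Tina
  - ticket 8 (Off by one): agent_id=NULL, no match -> dropped
So 1 of 8 rows is dropped.

SQL:
SELECT a.title, b.name AS agent
FROM tickets a
INNER JOIN agents b ON a.agent_id = b.id

Result:
title         | agent
--------------+------
Crash on save | Tina 
Stale cache   | Julia
Broken link   | Julia
Wrong total   | Rosa 
Timeout error | Tina 
Null pointer  | Mia  
Login fails   | Tina 


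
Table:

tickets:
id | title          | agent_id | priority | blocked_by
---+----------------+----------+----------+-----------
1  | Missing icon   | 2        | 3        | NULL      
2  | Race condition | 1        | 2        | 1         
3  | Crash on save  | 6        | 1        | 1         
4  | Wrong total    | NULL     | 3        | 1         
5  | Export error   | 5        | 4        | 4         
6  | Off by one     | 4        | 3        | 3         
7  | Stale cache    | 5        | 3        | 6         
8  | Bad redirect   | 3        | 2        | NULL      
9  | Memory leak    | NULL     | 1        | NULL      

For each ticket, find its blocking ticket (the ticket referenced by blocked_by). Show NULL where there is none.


This is a self-join: tickets is joined to a second copy of itself, matching each row's blocked_by to another row's id. Use LEFT JOIN so rows with blocked_by=NULL are kept.
  - ticket 1 (Missing icon): blocked_by=NULL -> NULL
  - ticket 2 (Race condition): blocked_by=1 -> Missing icon
  - ticket 3 (Crash on save): blocked_by=1 -> Missing icon
  - ticket 4 (Wrong total): blocked_by=1 -> Missing icon
  - ticket 5 (Export error): blocked_by=4 -> Wrong total
  - ticket 6 (Off by one): blocked_by=3 -> Crash on save
  - ticket 7 (Stale cache): blocked_by=6 -> Off by one
  - ticket 8 (Bad redirect): blocked_by=NULL -> NULL
  - ticket 9 (Memory leak): blocked_by=NULL -> NULL

SQL:
SELECT a.title AS item, b.title AS blocked_by
FROM tickets a
LEFT JOIN tickets b ON a.blocked_by = b.id

Result:
item           | blocked_by   
---------------+--------------
Missing icon   | NULL         
Race condition | Missing icon 
Crash on save  | Missing icon 
Wrong total    | Missing icon 
Export error   | Wrong total  
Off by one     | Crash on save
Stale cache    | Off by one   
Bad redirect   | NULL         
Memory leak    | NULL         


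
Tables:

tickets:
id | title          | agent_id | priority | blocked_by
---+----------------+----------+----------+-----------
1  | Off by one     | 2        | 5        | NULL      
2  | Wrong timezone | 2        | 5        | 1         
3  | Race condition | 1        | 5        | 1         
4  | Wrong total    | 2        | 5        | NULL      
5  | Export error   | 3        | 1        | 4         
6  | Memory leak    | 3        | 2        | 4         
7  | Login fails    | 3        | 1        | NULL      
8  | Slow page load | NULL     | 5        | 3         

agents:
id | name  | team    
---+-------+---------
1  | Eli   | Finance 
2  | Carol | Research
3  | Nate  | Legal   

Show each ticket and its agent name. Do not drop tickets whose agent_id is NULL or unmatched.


LEFT JOIN keeps every row from tickets (the left table); where agent_id has no match in agents, the agent columns become NULL. Walk through each ticket:
  - ticket 1 (Off by one): agent_id=2 -> matches Carol
  - ticket 2 (Wrong timezone): agent_id=2 -> matches Carol
  - ticket 3 (Race condition): agent_id=1 -> matches Eli
  - ticket 4 (Wrong total): agent_id=2 -> matches Carol
  - ticket 5 (Export error): agent_id=3 -> matches Nate
  - ticket 6 (Memory leak): agent_id=3 -> matches Nate
  - ticket 7 (Login fails): agent_id=3 -> matches Nate
  - ticket 8 (Slow page load): agent_id=NULL, no match -> kept with NULL
All 8 rows appear; 1 has NULL agent.

SQL:
SELECT a.title, b.name AS agent
FROM tickets a
LEFT JOIN agents b ON a.agent_id = b.id

Result:
title          | agent
---------------+------
Off by one     | Carol
Wrong timezone | Carol
Race condition | Eli  
Wrong total    | Carol
Export error   | Nate 
Memory leak    | Nate 
Login fails    | Nate 
Slow page load | NULL 


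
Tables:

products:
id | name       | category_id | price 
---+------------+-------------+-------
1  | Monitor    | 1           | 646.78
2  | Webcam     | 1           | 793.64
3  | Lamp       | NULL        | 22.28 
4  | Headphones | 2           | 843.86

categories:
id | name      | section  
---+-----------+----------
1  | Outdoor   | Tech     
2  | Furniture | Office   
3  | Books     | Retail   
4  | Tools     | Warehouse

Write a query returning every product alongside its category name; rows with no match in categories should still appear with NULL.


LEFT JOIN keeps every row from products (the left table); where category_id has no match in categories, the category columns become NULL. Walk through each product:
  - product 1 (Monitor): category_id=1 -> matches Outdoor
  - product 2 (Webcam): category_id=1 -> matches Outdoor
  - product 3 (Lamp): category_id=NULL, no match -> kept with NULL
  - product 4 (Headphones): category_id=2 -> matches Furniture
All 4 rows appear; 1 has NULL category.

SQL:
SELECT a.name, b.name AS category
FROM products a
LEFT JOIN categories b ON a.category_id = b.id

Result:
name       | category 
-----------+----------
Monitor    | Outdoor  
Webcam     | Outdoor  
Lamp       | NULL     
Headphones | Furniture


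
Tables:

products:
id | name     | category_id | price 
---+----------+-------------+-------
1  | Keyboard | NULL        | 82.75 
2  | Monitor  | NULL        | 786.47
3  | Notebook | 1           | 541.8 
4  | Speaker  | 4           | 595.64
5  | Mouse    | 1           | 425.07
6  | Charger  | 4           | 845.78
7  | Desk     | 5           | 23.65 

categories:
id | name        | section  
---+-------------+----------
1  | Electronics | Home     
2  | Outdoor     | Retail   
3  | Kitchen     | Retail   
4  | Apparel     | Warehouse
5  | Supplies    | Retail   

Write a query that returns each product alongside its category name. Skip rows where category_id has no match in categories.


INNER JOIN keeps only products rows whose category_id matches an id in categories. Walk through each product:
  - product 1 (Keyboard): category_id=NULL, no match -> dropped
  - product 2 (Monitor): category_id=NULL, no match -> dropped
  - product 3 (Notebook): category_id=1 -> matches Electronics
  - product 4 (Speaker): category_id=4 -> matches Apparel
  - product 5 (Mouse): category_id=1 -> matches Electronics
  - product 6 (Charger): category_id=4 -> matches Apparel
  - product 7 (Desk): category_id=5 -> matches Supplies
So 2 of 7 rows are dropped.

SQL:
SELECT a.name, b.name AS category
FROM products a
INNER JOIN categories b ON a.category_id = b.id

Result:
name     | category   
---------+------------
Notebook | Electronics
Speaker  | Apparel    
Mouse    | Electronics
Charger  | Apparel    
Desk     | Supplies   


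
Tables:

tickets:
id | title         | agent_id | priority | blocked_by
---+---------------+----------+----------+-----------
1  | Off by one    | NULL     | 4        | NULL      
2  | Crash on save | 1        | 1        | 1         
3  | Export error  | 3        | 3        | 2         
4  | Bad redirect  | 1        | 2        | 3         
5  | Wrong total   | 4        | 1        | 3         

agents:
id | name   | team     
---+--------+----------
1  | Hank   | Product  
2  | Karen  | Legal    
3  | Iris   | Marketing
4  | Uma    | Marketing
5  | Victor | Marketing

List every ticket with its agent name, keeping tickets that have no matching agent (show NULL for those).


LEFT JOIN keeps every row from tickets (the left table); where agent_id has no match in agents, the agent columns become NULL. Walk through each ticket:
  - ticket 1 (Off by one): agent_id=NULL, no match -> kept with NULL
  - ticket 2 (Crash on save): agent_id=1 -> matches Hank
  - ticket 3 (Export error): agent_id=3 -> matches Iris
  - ticket 4 (Bad redirect): agent_id=1 -> matches Hank
  - ticket 5 (Wrong total): agent_id=4 -> matches Uma
All 5 rows appear; 1 has NULL agent.

SQL:
SELECT a.title, b.name AS agent
FROM tickets a
LEFT JOIN agents b ON a.agent_id = b.id

Result:
title         | agent
--------------+------
Off by one    | NULL 
Crash on save | Hank 
Export error  | Iris 
Bad redirect  | Hank 
Wrong total   | Uma  


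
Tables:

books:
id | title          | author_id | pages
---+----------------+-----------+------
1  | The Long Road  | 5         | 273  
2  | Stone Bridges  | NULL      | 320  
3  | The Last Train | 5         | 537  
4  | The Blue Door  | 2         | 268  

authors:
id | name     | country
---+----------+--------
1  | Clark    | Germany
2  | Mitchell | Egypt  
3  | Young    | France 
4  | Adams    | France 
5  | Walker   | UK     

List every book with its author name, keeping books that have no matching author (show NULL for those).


LEFT JOIN keeps every row from books (the left table); where author_id has no match in authors, the author columns become NULL. Walk through each book:
  - book 1 (The Long Road): author_id=5 -> matches Walker
  - book 2 (Stone Bridges): author_id=NULL, no match -> kept with NULL
  - book 3 (The Last Train): author_id=5 -> matches Walker
  - book 4 (The Blue Door): author_id=2 -> matches Mitchell
All 4 rows appear; 1 has NULL author.

SQL:
SELECT a.title, b.name AS author
FROM books a
LEFT JOIN authors b ON a.author_id = b.id

Result:
title          | author  
---------------+---------
The Long Road  | Walker  
Stone Bridges  | NULL    
The Last Train | Walker  
The Blue Door  | Mitchell


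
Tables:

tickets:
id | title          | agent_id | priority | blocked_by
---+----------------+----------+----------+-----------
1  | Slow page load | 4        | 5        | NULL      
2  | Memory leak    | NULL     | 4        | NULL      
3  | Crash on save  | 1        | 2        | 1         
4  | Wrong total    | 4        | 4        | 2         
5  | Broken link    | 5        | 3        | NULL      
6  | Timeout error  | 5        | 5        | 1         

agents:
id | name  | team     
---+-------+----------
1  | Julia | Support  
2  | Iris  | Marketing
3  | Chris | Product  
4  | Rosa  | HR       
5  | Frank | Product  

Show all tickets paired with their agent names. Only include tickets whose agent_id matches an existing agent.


INNER JOIN keeps only tickets rows whose agent_id matches an id in agents. Walk through each ticket:
  - ticket 1 (Slow page load): agent_id=4 -> matches Rosa
  - ticket 2 (Memory leak): agent_id=NULL, no match -> dropped
  - ticket 3 (Crash on save): agent_id=1 -> matches Julia
  - ticket 4 (Wrong total): agent_id=4 -> matches Rosa
  - ticket 5 (Broken link): agent_id=5 -> matches Frank
  - ticket 6 (Timeout error): agent_id=5 -> matches Frank
So 1 of 6 rows is dropped.

SQL:
SELECT a.title, b.name AS agent
FROM tickets a
INNER JOIN agents b ON a.agent_id = b.id

Result:
title          | agent
---------------+------
Slow page load | Rosa 
Crash on save  | Julia
Wrong total    | Rosa 
Broken link    | Frank
Timeout error  | Frank


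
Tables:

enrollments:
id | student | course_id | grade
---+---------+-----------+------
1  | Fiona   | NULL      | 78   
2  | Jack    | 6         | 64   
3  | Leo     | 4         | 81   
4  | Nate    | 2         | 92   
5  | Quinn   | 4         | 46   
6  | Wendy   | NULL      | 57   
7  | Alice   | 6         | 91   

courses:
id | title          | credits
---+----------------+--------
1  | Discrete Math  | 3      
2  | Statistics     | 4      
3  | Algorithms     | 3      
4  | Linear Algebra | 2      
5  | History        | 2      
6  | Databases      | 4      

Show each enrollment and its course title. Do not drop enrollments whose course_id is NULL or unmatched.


LEFT JOIN keeps every row from enrollments (the left table); where course_id has no match in courses, the course columns become NULL. Walk through each enrollment:
  - enrollment 1 (Fiona): course_id=NULL, no match -> kept with NULL
  - enrollment 2 (Jack): course_id=6 -> matches Databases
  - enrollment 3 (Leo): course_id=4 -> matches Linear Algebra
  - enrollment 4 (Nate): course_id=2 -> matches Statistics
  - enrollment 5 (Quinn): course_id=4 -> matches Linear Algebra
  - enrollment 6 (Wendy): course_id=NULL, no match -> kept with NULL
  - enrollment 7 (Alice): course_id=6 -> matches Databases
All 7 rows appear; 2 have NULL course.

SQL:
SELECT a.student, b.title AS course
FROM enrollments a
LEFT JOIN courses b ON a.course_id = b.id

Result:
student | course        
--------+---------------
Fiona   | NULL          
Jack    | Databases     
Leo     | Linear Algebra
Nate    | Statistics    
Quinn   | Linear Algebra
Wendy   | NULL          
Alice   | Databases     


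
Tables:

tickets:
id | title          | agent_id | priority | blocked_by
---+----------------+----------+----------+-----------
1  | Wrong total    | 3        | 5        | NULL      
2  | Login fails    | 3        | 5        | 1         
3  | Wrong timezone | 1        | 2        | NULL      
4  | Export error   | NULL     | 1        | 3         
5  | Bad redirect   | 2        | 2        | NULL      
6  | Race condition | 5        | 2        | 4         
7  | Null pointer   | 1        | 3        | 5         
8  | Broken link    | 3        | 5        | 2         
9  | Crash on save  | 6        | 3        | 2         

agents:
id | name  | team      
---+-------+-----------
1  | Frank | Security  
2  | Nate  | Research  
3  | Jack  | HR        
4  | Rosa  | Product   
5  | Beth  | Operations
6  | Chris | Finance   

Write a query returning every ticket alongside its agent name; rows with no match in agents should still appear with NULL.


LEFT JOIN keeps every row from tickets (the left table); where agent_id has no match in agents, the agent columns become NULL. Walk through each ticket:
  - ticket 1 (Wrong total): agent_id=3 -> matches Jack
  - ticket 2 (Login fails): agent_id=3 -> matches Jack
  - ticket 3 (Wrong timezone): agent_id=1 -> matches Frank
  - ticket 4 (Export error): agent_id=NULL, no match -> kept with NULL
  - ticket 5 (Bad redirect): agent_id=2 -> matches Nate
  - ticket 6 (Race condition): agent_id=5 -> matches Beth
  - ticket 7 (Null pointer): agent_id=1 -> matches Frank
  - ticket 8 (Broken link): agent_id=3 -> matches Jack
  - ticket 9 (Crash on save): agent_id=6 -> matches Chris
All 9 rows appear; 1 has NULL agent.

SQL:
SELECT a.title, b.name AS agent
FROM tickets a
LEFT JOIN agents b ON a.agent_id = b.id

Result:
title          | agent
---------------+------
Wrong total    | Jack 
Login fails    | Jack 
Wrong timezone | Frank
Export error   | NULL 
Bad redirect   | Nate 
Race condition | Beth 
Null pointer   | Frank
Broken link    | Jack 
Crash on save  | Chris


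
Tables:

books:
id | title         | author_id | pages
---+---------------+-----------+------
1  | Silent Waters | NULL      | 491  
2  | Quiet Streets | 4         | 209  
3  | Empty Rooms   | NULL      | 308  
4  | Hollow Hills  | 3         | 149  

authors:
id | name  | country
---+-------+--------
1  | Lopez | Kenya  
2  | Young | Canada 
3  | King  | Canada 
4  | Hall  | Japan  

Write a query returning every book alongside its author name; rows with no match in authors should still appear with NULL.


LEFT JOIN keeps every row from books (the left table); where author_id has no match in authors, the author columns become NULL. Walk through each book:
  - book 1 (Silent Waters): author_id=NULL, no match -> kept with NULL
  - book 2 (Quiet Streets): author_id=4 -> matches Hall
  - book 3 (Empty Rooms): author_id=NULL, no match -> kept with NULL
  - book 4 (Hollow Hills): author_id=3 -> matches King
All 4 rows appear; 2 have NULL author.

SQL:
SELECT a.title, b.name AS author
FROM books a
LEFT JOIN authors b ON a.author_id = b.id

Result:
title         | author
--------------+-------
Silent Waters | NULL  
Quiet Streets | Hall  
Empty Rooms   | NULL  
Hollow Hills  | King  


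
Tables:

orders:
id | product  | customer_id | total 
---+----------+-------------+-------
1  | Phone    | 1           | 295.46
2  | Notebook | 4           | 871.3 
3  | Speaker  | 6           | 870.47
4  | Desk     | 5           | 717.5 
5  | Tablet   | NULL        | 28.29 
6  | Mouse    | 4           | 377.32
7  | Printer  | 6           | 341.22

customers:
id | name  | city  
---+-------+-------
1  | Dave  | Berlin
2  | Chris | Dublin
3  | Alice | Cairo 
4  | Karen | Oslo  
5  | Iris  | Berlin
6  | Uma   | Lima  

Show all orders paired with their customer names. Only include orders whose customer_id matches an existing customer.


INNER JOIN keeps only orders rows whose customer_id matches an id in customers. Walk through each order:
  - order 1 (Phone): customer_id=1 -> matches Dave
  - order 2 (Notebook): customer_id=4 -> matches Karen
  - order 3 (Speaker): customer_id=6 -> matches Uma
  - order 4 (Desk): customer_id=5 -> matches Iris
  - order 5 (Tablet): customer_id=NULL, no match -> dropped
  - order 6 (Mouse): customer_id=4 -> matches Karen
  - order 7 (Printer): customer_id=6 -> matches Uma
So 1 of 7 rows is dropped.

SQL:
SELECT a.product, b.name AS customer
FROM orders a
INNER JOIN customers b ON a.customer_id = b.id

Result:
product  | customer
---------+---------
Phone    | Dave    
Notebook | Karen   
Speaker  | Uma     
Desk     | Iris    
Mouse    | Karen   
Printer  | Uma     


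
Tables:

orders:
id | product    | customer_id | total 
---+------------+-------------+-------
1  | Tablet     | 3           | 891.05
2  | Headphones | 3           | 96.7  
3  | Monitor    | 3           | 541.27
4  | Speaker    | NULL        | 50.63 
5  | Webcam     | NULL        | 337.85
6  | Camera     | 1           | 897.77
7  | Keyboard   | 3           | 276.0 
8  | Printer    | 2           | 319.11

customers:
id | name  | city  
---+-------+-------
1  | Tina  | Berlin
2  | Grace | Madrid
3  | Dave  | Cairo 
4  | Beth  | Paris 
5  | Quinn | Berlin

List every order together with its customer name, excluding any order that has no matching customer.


INNER JOIN keeps only orders rows whose customer_id matches an id in customers. Walk through each order:
  - order 1 (Tablet): customer_id=3 -> matches Dave
  - order 2 (Headphones): customer_id=3 -> matches Dave
  - order 3 (Monitor): customer_id=3 -> matches Dave
  - order 4 (Speaker): customer_id=NULL, no match -> dropped
  - order 5 (Webcam): customer_id=NULL, no match -> dropped
  - order 6 (Camera): customer_id=1 -> matches Tina
  - order 7 (Keyboard): customer_id=3 -> matches Dave
  - order 8 (Printer): customer_id=2 -> matches Grace
So 2 of 8 rows are dropped.

SQL:
SELECT a.product, b.name AS customer
FROM orders a
INNER JOIN customers b ON a.customer_id = b.id

Result:
product    | customer
-----------+---------
Tablet     | Dave    
Headphones | Dave    
Monitor    | Dave    
Camera     | Tina    
Keyboard   | Dave    
Printer    | Grace   


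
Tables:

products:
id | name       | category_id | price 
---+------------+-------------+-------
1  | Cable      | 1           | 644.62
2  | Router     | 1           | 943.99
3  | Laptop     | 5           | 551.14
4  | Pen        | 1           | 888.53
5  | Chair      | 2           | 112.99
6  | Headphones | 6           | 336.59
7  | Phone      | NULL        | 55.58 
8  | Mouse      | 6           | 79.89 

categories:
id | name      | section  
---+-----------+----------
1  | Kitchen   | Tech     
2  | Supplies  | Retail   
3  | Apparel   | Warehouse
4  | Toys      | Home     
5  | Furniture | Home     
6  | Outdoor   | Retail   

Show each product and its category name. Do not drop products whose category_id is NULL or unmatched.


LEFT JOIN keeps every row from products (the left table); where category_id has no match in categories, the category columns become NULL. Walk through each product:
  - product 1 (Cable): category_id=1 -> matches Kitchen
  - product 2 (Router): category_id=1 -> matches Kitchen
  - product 3 (Laptop): category_id=5 -> matches Furniture
  - product 4 (Pen): category_id=1 -> matches Kitchen
  - product 5 (Chair): category_id=2 -> matches Supplies
  - product 6 (Headphones): category_id=6 -> matches Outdoor
  - product 7 (Phone): category_id=NULL, no match -> kept with NULL
  - product 8 (Mouse): category_id=6 -> matches Outdoor
All 8 rows appear; 1 has NULL category.

SQL:
SELECT a.name, b.name AS category
FROM products a
LEFT JOIN categories b ON a.category_id = b.id

Result:
name       | category 
-----------+----------
Cable      | Kitchen  
Router     | Kitchen  
Laptop     | Furniture
Pen        | Kitchen  
Chair      | Supplies 
Headphones | Outdoor  
Phone      | NULL     
Mouse      | Outdoor  


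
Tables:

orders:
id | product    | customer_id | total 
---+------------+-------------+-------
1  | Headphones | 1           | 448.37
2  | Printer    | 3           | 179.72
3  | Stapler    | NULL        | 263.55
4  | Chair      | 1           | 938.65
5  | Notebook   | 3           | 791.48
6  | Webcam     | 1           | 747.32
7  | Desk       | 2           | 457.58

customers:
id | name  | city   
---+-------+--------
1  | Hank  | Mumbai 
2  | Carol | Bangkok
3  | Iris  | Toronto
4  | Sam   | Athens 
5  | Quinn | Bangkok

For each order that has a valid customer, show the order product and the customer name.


INNER JOIN keeps only orders rows whose customer_id matches an id in customers. Walk through each order:
  - order 1 (Headphones): customer_id=1 -> matches Hank
  - order 2 (Printer): customer_id=3 -> matches Iris
  - order 3 (Stapler): customer_id=NULL, no match -> dropped
  - order 4 (Chair): customer_id=1 -> matches Hank
  - order 5 (Notebook): customer_id=3 -> matches Iris
  - order 6 (Webcam): customer_id=1 -> matches Hank
  - order 7 (Desk): customer_id=2 -> matches Carol
So 1 of 7 rows is dropped.

SQL:
SELECT a.product, b.name AS customer
FROM orders a
INNER JOIN customers b ON a.customer_id = b.id

Result:
product    | customer
-----------+---------
Headphones | Hank    
Printer    | Iris    
Chair      | Hank    
Notebook   | Iris    
Webcam     | Hank    
Desk       | Carol   


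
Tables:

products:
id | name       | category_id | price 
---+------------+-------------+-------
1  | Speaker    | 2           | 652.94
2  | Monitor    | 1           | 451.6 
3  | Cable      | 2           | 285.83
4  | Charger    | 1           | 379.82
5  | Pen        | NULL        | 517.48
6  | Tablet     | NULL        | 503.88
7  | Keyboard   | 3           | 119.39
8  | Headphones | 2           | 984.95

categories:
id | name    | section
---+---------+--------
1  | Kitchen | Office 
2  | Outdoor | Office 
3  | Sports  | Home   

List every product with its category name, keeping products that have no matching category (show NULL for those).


LEFT JOIN keeps every row from products (the left table); where category_id has no match in categories, the category columns become NULL. Walk through each product:
  - product 1 (Speaker): category_id=2 -> matches Outdoor
  - product 2 (Monitor): category_id=1 -> matches Kitchen
  - product 3 (Cable): category_id=2 -> matches Outdoor
  - product 4 (Charger): category_id=1 -> matches Kitchen
  - product 5 (Pen): category_id=NULL, no match -> kept with NULL
  - product 6 (Tablet): category_id=NULL, no match -> kept with NULL
  - product 7 (Keyboard): category_id=3 -> matches Sports
  - product 8 (Headphones): category_id=2 -> matches Outdoor
All 8 rows appear; 2 have NULL category.

SQL:
SELECT a.name, b.name AS category
FROM products a
LEFT JOIN categories b ON a.category_id = b.id

Result:
name       | category
-----------+---------
Speaker    | Outdoor 
Monitor    | Kitchen 
Cable      | Outdoor 
Charger    | Kitchen 
Pen        | NULL    
Tablet     | NULL    
Keyboard   | Sports  
Headphones | Outdoor 


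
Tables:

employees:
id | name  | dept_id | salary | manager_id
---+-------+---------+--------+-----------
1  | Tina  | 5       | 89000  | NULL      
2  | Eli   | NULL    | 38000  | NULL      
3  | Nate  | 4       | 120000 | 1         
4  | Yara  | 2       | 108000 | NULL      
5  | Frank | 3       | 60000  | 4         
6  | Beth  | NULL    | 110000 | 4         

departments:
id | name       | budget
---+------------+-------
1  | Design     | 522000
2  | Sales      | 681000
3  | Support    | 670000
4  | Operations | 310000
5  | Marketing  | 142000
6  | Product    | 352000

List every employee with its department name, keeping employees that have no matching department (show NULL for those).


LEFT JOIN keeps every row from employees (the left table); where dept_id has no match in departments, the department columns become NULL. Walk through each employee:
  - employee 1 (Tina): dept_id=5 -> matches Marketing
  - employee 2 (Eli): dept_id=NULL, no match -> kept with NULL
  - employee 3 (Nate): dept_id=4 -> matches Operations
  - employee 4 (Yara): dept_id=2 -> matches Sales
  - employee 5 (Frank): dept_id=3 -> matches Support
  - employee 6 (Beth): dept_id=NULL, no match -> kept with NULL
All 6 rows appear; 2 have NULL department.

SQL:
SELECT a.name, b.name AS department
FROM employees a
LEFT JOIN departments b ON a.dept_id = b.id

Result:
name  | department
------+-----------
Tina  | Marketing 
Eli   | NULL      
Nate  | Operations
Yara  | Sales     
Frank | Support   
Beth  | NULL      
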